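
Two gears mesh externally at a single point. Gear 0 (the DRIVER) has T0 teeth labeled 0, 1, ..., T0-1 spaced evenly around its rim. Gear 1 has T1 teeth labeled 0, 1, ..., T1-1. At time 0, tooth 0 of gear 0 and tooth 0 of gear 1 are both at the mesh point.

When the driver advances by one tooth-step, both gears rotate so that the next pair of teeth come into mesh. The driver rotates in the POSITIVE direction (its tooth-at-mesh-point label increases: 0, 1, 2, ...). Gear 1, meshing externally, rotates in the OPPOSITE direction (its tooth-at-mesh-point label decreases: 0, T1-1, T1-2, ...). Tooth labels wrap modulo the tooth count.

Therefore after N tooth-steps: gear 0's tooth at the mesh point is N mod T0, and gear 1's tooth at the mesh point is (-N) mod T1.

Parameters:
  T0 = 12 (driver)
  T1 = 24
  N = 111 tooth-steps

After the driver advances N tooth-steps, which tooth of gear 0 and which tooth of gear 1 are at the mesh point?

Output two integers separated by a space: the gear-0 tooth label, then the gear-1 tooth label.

Answer: 3 9

Derivation:
Gear 0 (driver, T0=12): tooth at mesh = N mod T0
  111 = 9 * 12 + 3, so 111 mod 12 = 3
  gear 0 tooth = 3
Gear 1 (driven, T1=24): tooth at mesh = (-N) mod T1
  111 = 4 * 24 + 15, so 111 mod 24 = 15
  (-111) mod 24 = (-15) mod 24 = 24 - 15 = 9
Mesh after 111 steps: gear-0 tooth 3 meets gear-1 tooth 9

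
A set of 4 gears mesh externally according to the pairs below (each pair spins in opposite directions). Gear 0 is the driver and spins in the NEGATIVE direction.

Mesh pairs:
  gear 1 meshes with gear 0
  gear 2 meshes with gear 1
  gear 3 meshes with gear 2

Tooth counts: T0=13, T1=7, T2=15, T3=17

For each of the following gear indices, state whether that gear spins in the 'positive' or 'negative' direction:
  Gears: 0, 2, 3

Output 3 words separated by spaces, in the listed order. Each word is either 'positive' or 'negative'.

Gear 0 (driver): negative (depth 0)
  gear 1: meshes with gear 0 -> depth 1 -> positive (opposite of gear 0)
  gear 2: meshes with gear 1 -> depth 2 -> negative (opposite of gear 1)
  gear 3: meshes with gear 2 -> depth 3 -> positive (opposite of gear 2)
Queried indices 0, 2, 3 -> negative, negative, positive

Answer: negative negative positive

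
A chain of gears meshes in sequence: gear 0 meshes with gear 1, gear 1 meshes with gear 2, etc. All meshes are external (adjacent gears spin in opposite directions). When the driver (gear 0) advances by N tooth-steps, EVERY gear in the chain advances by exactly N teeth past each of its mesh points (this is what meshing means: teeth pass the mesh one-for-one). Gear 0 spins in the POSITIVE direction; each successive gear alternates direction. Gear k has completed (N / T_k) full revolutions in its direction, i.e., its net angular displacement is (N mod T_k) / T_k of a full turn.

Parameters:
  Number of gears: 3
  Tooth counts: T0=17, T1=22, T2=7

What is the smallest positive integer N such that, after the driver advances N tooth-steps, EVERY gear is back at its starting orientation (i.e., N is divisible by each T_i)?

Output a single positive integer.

Answer: 2618

Derivation:
Gear k returns to start when N is a multiple of T_k.
All gears at start simultaneously when N is a common multiple of [17, 22, 7]; the smallest such N is lcm(17, 22, 7).
Start: lcm = T0 = 17
Fold in T1=22: gcd(17, 22) = 1; lcm(17, 22) = 17 * 22 / 1 = 374 / 1 = 374
Fold in T2=7: gcd(374, 7) = 1; lcm(374, 7) = 374 * 7 / 1 = 2618 / 1 = 2618
Full cycle length = 2618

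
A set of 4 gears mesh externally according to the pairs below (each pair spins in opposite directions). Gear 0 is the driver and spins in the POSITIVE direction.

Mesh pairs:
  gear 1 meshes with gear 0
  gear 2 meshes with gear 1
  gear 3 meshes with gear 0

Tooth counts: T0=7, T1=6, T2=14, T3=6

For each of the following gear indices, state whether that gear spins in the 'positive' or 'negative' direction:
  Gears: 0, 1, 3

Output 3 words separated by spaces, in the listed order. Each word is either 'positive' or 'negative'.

Gear 0 (driver): positive (depth 0)
  gear 1: meshes with gear 0 -> depth 1 -> negative (opposite of gear 0)
  gear 2: meshes with gear 1 -> depth 2 -> positive (opposite of gear 1)
  gear 3: meshes with gear 0 -> depth 1 -> negative (opposite of gear 0)
Queried indices 0, 1, 3 -> positive, negative, negative

Answer: positive negative negative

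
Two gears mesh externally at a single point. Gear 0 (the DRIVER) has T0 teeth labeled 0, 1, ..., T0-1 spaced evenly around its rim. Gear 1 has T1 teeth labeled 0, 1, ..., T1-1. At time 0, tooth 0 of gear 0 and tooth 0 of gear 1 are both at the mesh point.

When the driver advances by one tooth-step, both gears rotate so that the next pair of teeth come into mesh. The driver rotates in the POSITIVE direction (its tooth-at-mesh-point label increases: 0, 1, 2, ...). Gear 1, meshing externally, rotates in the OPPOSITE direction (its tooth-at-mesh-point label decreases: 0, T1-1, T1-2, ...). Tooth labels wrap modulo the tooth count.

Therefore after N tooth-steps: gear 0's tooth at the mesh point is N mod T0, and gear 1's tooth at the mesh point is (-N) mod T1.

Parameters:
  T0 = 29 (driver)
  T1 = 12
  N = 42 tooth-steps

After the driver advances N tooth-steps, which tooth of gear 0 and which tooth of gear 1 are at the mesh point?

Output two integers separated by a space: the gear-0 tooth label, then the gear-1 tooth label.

Answer: 13 6

Derivation:
Gear 0 (driver, T0=29): tooth at mesh = N mod T0
  42 = 1 * 29 + 13, so 42 mod 29 = 13
  gear 0 tooth = 13
Gear 1 (driven, T1=12): tooth at mesh = (-N) mod T1
  42 = 3 * 12 + 6, so 42 mod 12 = 6
  (-42) mod 12 = (-6) mod 12 = 12 - 6 = 6
Mesh after 42 steps: gear-0 tooth 13 meets gear-1 tooth 6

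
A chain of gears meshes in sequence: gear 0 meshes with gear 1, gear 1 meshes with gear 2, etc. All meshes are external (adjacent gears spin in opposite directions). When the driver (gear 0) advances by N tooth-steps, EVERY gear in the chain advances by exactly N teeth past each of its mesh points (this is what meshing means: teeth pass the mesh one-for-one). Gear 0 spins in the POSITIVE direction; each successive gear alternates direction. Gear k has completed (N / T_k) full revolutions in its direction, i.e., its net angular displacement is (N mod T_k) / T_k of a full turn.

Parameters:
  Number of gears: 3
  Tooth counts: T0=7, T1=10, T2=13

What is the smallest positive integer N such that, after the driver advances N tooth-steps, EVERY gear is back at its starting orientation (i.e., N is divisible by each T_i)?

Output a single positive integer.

Gear k returns to start when N is a multiple of T_k.
All gears at start simultaneously when N is a common multiple of [7, 10, 13]; the smallest such N is lcm(7, 10, 13).
Start: lcm = T0 = 7
Fold in T1=10: gcd(7, 10) = 1; lcm(7, 10) = 7 * 10 / 1 = 70 / 1 = 70
Fold in T2=13: gcd(70, 13) = 1; lcm(70, 13) = 70 * 13 / 1 = 910 / 1 = 910
Full cycle length = 910

Answer: 910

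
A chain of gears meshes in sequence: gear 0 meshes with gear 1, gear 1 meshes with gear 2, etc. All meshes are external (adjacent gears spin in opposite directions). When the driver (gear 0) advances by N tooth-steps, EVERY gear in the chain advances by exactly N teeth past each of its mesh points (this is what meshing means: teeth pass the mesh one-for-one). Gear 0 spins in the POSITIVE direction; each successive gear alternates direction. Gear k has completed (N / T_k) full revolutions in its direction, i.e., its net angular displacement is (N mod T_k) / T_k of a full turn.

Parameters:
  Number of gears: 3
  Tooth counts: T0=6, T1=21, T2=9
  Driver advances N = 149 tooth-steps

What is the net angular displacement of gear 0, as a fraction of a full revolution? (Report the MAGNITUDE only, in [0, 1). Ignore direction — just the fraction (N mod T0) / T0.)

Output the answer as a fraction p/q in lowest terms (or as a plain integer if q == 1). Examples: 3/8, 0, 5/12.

Answer: 5/6

Derivation:
Chain of 3 gears, tooth counts: [6, 21, 9]
  gear 0: T0=6, direction=positive, advance = 149 mod 6 = 5 teeth = 5/6 turn
  gear 1: T1=21, direction=negative, advance = 149 mod 21 = 2 teeth = 2/21 turn
  gear 2: T2=9, direction=positive, advance = 149 mod 9 = 5 teeth = 5/9 turn
Gear 0: 149 mod 6 = 5
Fraction = 5 / 6 = 5/6 (gcd(5,6)=1) = 5/6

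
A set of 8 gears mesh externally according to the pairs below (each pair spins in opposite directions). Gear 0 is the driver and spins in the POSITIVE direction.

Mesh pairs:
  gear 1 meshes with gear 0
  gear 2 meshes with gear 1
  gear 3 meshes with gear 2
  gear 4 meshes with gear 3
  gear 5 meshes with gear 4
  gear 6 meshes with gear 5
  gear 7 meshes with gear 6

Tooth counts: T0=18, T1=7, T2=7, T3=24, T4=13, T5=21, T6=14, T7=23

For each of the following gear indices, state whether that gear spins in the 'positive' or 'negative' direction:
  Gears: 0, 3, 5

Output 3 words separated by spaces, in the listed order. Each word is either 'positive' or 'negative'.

Gear 0 (driver): positive (depth 0)
  gear 1: meshes with gear 0 -> depth 1 -> negative (opposite of gear 0)
  gear 2: meshes with gear 1 -> depth 2 -> positive (opposite of gear 1)
  gear 3: meshes with gear 2 -> depth 3 -> negative (opposite of gear 2)
  gear 4: meshes with gear 3 -> depth 4 -> positive (opposite of gear 3)
  gear 5: meshes with gear 4 -> depth 5 -> negative (opposite of gear 4)
  gear 6: meshes with gear 5 -> depth 6 -> positive (opposite of gear 5)
  gear 7: meshes with gear 6 -> depth 7 -> negative (opposite of gear 6)
Queried indices 0, 3, 5 -> positive, negative, negative

Answer: positive negative negative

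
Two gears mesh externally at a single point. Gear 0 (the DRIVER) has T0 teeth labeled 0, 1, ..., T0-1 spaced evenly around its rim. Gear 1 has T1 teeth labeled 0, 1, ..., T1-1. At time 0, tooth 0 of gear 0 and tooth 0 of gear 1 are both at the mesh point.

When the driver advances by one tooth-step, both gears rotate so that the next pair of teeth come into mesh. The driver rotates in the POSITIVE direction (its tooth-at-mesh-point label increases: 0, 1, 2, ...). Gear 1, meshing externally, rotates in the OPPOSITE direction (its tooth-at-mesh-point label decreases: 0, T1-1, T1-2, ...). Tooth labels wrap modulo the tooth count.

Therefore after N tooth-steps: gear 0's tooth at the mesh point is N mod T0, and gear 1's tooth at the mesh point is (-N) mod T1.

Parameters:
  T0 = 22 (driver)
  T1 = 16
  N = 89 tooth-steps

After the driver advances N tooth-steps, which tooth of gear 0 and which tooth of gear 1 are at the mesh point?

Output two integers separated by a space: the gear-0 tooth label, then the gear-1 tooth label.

Answer: 1 7

Derivation:
Gear 0 (driver, T0=22): tooth at mesh = N mod T0
  89 = 4 * 22 + 1, so 89 mod 22 = 1
  gear 0 tooth = 1
Gear 1 (driven, T1=16): tooth at mesh = (-N) mod T1
  89 = 5 * 16 + 9, so 89 mod 16 = 9
  (-89) mod 16 = (-9) mod 16 = 16 - 9 = 7
Mesh after 89 steps: gear-0 tooth 1 meets gear-1 tooth 7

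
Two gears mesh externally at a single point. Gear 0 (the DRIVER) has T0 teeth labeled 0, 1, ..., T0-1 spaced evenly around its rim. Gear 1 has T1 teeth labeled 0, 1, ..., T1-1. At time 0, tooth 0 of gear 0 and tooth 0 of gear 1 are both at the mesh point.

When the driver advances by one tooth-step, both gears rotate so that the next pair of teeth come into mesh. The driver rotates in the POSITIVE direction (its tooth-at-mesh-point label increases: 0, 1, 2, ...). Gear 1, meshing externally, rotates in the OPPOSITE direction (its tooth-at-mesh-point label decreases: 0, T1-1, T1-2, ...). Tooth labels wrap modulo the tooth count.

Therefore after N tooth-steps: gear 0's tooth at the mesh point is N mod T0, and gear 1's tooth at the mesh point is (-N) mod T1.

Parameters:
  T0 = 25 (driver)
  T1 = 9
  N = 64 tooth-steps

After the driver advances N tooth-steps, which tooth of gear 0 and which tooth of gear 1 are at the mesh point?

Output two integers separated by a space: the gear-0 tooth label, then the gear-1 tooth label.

Answer: 14 8

Derivation:
Gear 0 (driver, T0=25): tooth at mesh = N mod T0
  64 = 2 * 25 + 14, so 64 mod 25 = 14
  gear 0 tooth = 14
Gear 1 (driven, T1=9): tooth at mesh = (-N) mod T1
  64 = 7 * 9 + 1, so 64 mod 9 = 1
  (-64) mod 9 = (-1) mod 9 = 9 - 1 = 8
Mesh after 64 steps: gear-0 tooth 14 meets gear-1 tooth 8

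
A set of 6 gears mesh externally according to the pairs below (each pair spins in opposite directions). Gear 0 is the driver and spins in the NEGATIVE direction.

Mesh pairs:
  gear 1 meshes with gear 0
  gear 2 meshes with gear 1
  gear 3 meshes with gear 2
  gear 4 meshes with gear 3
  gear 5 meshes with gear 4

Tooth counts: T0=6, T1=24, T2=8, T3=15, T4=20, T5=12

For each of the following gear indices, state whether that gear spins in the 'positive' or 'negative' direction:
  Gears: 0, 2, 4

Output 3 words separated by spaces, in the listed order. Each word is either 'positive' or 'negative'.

Answer: negative negative negative

Derivation:
Gear 0 (driver): negative (depth 0)
  gear 1: meshes with gear 0 -> depth 1 -> positive (opposite of gear 0)
  gear 2: meshes with gear 1 -> depth 2 -> negative (opposite of gear 1)
  gear 3: meshes with gear 2 -> depth 3 -> positive (opposite of gear 2)
  gear 4: meshes with gear 3 -> depth 4 -> negative (opposite of gear 3)
  gear 5: meshes with gear 4 -> depth 5 -> positive (opposite of gear 4)
Queried indices 0, 2, 4 -> negative, negative, negative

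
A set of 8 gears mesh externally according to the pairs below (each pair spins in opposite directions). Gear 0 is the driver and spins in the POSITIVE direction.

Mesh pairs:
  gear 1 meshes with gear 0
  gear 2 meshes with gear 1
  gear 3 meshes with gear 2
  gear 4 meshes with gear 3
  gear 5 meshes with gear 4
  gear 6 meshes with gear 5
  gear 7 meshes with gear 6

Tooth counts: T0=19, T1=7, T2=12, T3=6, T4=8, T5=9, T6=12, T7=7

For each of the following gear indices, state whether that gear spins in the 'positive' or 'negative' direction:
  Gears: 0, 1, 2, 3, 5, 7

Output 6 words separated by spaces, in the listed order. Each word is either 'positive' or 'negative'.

Answer: positive negative positive negative negative negative

Derivation:
Gear 0 (driver): positive (depth 0)
  gear 1: meshes with gear 0 -> depth 1 -> negative (opposite of gear 0)
  gear 2: meshes with gear 1 -> depth 2 -> positive (opposite of gear 1)
  gear 3: meshes with gear 2 -> depth 3 -> negative (opposite of gear 2)
  gear 4: meshes with gear 3 -> depth 4 -> positive (opposite of gear 3)
  gear 5: meshes with gear 4 -> depth 5 -> negative (opposite of gear 4)
  gear 6: meshes with gear 5 -> depth 6 -> positive (opposite of gear 5)
  gear 7: meshes with gear 6 -> depth 7 -> negative (opposite of gear 6)
Queried indices 0, 1, 2, 3, 5, 7 -> positive, negative, positive, negative, negative, negative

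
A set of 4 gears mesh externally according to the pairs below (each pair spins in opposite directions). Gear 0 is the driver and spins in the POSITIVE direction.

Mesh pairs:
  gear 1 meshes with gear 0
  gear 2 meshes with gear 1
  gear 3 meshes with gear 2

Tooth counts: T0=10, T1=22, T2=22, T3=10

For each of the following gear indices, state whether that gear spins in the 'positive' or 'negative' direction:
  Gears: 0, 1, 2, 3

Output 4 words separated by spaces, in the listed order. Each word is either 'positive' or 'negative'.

Gear 0 (driver): positive (depth 0)
  gear 1: meshes with gear 0 -> depth 1 -> negative (opposite of gear 0)
  gear 2: meshes with gear 1 -> depth 2 -> positive (opposite of gear 1)
  gear 3: meshes with gear 2 -> depth 3 -> negative (opposite of gear 2)
Queried indices 0, 1, 2, 3 -> positive, negative, positive, negative

Answer: positive negative positive negative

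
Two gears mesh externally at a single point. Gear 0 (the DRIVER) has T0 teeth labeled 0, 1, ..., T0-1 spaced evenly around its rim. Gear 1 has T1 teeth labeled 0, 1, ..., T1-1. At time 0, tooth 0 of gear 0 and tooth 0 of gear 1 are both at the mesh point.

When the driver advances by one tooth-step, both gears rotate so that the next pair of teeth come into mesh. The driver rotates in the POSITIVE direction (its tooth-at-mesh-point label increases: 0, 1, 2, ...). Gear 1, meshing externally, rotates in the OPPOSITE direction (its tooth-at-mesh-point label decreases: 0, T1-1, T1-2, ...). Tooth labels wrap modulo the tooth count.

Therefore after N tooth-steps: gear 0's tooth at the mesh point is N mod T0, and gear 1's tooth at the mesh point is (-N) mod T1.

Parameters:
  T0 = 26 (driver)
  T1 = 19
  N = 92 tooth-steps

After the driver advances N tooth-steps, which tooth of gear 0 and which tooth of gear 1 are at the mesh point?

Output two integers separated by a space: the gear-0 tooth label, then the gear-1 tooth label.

Answer: 14 3

Derivation:
Gear 0 (driver, T0=26): tooth at mesh = N mod T0
  92 = 3 * 26 + 14, so 92 mod 26 = 14
  gear 0 tooth = 14
Gear 1 (driven, T1=19): tooth at mesh = (-N) mod T1
  92 = 4 * 19 + 16, so 92 mod 19 = 16
  (-92) mod 19 = (-16) mod 19 = 19 - 16 = 3
Mesh after 92 steps: gear-0 tooth 14 meets gear-1 tooth 3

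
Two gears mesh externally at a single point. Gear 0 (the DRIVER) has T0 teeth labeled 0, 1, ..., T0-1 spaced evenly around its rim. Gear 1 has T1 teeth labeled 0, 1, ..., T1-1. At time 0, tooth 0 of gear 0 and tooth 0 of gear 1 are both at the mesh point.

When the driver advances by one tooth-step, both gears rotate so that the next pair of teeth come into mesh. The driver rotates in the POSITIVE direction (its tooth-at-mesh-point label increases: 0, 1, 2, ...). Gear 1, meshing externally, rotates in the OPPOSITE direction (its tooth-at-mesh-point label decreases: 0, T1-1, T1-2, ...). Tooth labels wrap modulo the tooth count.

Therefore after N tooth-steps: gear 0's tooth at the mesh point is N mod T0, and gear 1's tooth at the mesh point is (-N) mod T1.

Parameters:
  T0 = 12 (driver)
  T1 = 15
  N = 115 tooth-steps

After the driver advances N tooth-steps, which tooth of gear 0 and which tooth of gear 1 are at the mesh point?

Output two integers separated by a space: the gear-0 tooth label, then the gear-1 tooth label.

Gear 0 (driver, T0=12): tooth at mesh = N mod T0
  115 = 9 * 12 + 7, so 115 mod 12 = 7
  gear 0 tooth = 7
Gear 1 (driven, T1=15): tooth at mesh = (-N) mod T1
  115 = 7 * 15 + 10, so 115 mod 15 = 10
  (-115) mod 15 = (-10) mod 15 = 15 - 10 = 5
Mesh after 115 steps: gear-0 tooth 7 meets gear-1 tooth 5

Answer: 7 5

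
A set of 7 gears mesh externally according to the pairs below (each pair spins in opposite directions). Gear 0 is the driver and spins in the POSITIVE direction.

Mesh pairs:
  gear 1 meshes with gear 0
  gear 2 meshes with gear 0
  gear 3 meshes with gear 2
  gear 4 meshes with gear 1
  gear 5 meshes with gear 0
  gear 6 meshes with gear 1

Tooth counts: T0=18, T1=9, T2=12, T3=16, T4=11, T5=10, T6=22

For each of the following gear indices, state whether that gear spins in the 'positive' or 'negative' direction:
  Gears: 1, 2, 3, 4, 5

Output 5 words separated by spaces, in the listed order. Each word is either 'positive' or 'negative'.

Answer: negative negative positive positive negative

Derivation:
Gear 0 (driver): positive (depth 0)
  gear 1: meshes with gear 0 -> depth 1 -> negative (opposite of gear 0)
  gear 2: meshes with gear 0 -> depth 1 -> negative (opposite of gear 0)
  gear 3: meshes with gear 2 -> depth 2 -> positive (opposite of gear 2)
  gear 4: meshes with gear 1 -> depth 2 -> positive (opposite of gear 1)
  gear 5: meshes with gear 0 -> depth 1 -> negative (opposite of gear 0)
  gear 6: meshes with gear 1 -> depth 2 -> positive (opposite of gear 1)
Queried indices 1, 2, 3, 4, 5 -> negative, negative, positive, positive, negative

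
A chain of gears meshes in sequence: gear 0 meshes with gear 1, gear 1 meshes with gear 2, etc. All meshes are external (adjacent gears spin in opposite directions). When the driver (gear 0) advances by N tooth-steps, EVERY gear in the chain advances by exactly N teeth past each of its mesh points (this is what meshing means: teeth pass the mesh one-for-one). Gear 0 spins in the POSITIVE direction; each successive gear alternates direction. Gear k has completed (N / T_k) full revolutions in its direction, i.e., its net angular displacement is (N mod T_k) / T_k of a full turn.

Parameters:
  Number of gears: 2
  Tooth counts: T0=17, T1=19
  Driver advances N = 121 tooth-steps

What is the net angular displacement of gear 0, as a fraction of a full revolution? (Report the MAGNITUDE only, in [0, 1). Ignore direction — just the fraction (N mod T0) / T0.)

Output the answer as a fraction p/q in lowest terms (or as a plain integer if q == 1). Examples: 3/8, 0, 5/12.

Chain of 2 gears, tooth counts: [17, 19]
  gear 0: T0=17, direction=positive, advance = 121 mod 17 = 2 teeth = 2/17 turn
  gear 1: T1=19, direction=negative, advance = 121 mod 19 = 7 teeth = 7/19 turn
Gear 0: 121 mod 17 = 2
Fraction = 2 / 17 = 2/17 (gcd(2,17)=1) = 2/17

Answer: 2/17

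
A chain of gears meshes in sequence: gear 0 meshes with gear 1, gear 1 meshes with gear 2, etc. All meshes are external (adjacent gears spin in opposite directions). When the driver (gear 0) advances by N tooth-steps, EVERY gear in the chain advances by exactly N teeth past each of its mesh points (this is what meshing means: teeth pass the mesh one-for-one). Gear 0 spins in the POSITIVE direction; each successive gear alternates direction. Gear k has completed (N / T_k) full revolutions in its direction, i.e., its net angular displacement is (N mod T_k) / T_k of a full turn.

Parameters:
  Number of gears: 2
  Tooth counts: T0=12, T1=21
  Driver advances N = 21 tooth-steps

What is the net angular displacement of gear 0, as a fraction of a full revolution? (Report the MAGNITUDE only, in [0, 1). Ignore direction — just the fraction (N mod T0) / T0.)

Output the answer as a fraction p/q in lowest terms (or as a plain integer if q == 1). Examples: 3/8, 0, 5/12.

Answer: 3/4

Derivation:
Chain of 2 gears, tooth counts: [12, 21]
  gear 0: T0=12, direction=positive, advance = 21 mod 12 = 9 teeth = 9/12 turn
  gear 1: T1=21, direction=negative, advance = 21 mod 21 = 0 teeth = 0/21 turn
Gear 0: 21 mod 12 = 9
Fraction = 9 / 12 = 3/4 (gcd(9,12)=3) = 3/4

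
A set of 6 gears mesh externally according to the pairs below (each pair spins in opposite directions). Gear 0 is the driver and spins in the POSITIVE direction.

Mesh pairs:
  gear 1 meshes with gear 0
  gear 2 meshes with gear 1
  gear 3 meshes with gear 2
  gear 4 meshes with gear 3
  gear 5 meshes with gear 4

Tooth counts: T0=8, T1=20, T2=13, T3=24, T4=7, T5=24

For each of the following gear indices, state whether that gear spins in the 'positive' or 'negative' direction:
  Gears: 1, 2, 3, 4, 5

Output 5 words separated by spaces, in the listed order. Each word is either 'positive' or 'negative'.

Answer: negative positive negative positive negative

Derivation:
Gear 0 (driver): positive (depth 0)
  gear 1: meshes with gear 0 -> depth 1 -> negative (opposite of gear 0)
  gear 2: meshes with gear 1 -> depth 2 -> positive (opposite of gear 1)
  gear 3: meshes with gear 2 -> depth 3 -> negative (opposite of gear 2)
  gear 4: meshes with gear 3 -> depth 4 -> positive (opposite of gear 3)
  gear 5: meshes with gear 4 -> depth 5 -> negative (opposite of gear 4)
Queried indices 1, 2, 3, 4, 5 -> negative, positive, negative, positive, negative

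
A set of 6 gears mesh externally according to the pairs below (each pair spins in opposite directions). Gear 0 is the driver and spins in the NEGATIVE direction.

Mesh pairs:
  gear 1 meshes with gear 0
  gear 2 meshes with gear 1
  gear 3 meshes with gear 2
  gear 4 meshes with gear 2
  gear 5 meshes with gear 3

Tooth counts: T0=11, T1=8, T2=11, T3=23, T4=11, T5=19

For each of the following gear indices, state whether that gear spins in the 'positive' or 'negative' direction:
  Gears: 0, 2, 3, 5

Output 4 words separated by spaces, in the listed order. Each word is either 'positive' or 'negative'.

Gear 0 (driver): negative (depth 0)
  gear 1: meshes with gear 0 -> depth 1 -> positive (opposite of gear 0)
  gear 2: meshes with gear 1 -> depth 2 -> negative (opposite of gear 1)
  gear 3: meshes with gear 2 -> depth 3 -> positive (opposite of gear 2)
  gear 4: meshes with gear 2 -> depth 3 -> positive (opposite of gear 2)
  gear 5: meshes with gear 3 -> depth 4 -> negative (opposite of gear 3)
Queried indices 0, 2, 3, 5 -> negative, negative, positive, negative

Answer: negative negative positive negative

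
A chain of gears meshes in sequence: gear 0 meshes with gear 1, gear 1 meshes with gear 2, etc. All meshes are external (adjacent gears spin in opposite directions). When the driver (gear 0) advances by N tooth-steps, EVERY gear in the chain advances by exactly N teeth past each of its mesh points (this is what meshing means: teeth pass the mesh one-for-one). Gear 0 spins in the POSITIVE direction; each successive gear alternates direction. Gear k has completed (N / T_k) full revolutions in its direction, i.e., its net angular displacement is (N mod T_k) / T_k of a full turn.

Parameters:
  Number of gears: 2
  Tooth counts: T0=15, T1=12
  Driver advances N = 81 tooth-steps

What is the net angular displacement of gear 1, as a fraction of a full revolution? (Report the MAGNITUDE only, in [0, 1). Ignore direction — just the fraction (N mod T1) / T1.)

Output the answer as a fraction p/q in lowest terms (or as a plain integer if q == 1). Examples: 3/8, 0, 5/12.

Chain of 2 gears, tooth counts: [15, 12]
  gear 0: T0=15, direction=positive, advance = 81 mod 15 = 6 teeth = 6/15 turn
  gear 1: T1=12, direction=negative, advance = 81 mod 12 = 9 teeth = 9/12 turn
Gear 1: 81 mod 12 = 9
Fraction = 9 / 12 = 3/4 (gcd(9,12)=3) = 3/4

Answer: 3/4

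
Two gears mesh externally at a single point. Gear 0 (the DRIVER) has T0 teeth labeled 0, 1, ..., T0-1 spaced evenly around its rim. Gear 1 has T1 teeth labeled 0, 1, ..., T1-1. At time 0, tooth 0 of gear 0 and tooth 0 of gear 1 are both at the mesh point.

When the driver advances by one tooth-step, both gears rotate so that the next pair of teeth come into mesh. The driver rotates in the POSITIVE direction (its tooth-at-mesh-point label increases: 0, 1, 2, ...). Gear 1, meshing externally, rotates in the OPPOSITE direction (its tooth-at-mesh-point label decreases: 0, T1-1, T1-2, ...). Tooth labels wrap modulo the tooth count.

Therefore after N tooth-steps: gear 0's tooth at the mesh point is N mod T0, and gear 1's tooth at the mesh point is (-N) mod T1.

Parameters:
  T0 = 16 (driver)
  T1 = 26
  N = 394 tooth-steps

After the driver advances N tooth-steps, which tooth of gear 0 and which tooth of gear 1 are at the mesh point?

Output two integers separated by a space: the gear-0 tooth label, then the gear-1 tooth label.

Answer: 10 22

Derivation:
Gear 0 (driver, T0=16): tooth at mesh = N mod T0
  394 = 24 * 16 + 10, so 394 mod 16 = 10
  gear 0 tooth = 10
Gear 1 (driven, T1=26): tooth at mesh = (-N) mod T1
  394 = 15 * 26 + 4, so 394 mod 26 = 4
  (-394) mod 26 = (-4) mod 26 = 26 - 4 = 22
Mesh after 394 steps: gear-0 tooth 10 meets gear-1 tooth 22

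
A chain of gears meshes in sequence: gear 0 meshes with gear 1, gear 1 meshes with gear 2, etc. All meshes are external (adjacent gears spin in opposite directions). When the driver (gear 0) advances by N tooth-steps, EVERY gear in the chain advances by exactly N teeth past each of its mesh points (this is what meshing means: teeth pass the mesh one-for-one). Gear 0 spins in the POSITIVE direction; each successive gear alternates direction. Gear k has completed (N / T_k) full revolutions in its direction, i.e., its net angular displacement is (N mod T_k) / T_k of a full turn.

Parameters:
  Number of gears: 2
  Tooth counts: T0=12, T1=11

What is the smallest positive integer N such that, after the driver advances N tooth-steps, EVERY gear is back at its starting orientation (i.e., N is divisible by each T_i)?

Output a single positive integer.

Gear k returns to start when N is a multiple of T_k.
All gears at start simultaneously when N is a common multiple of [12, 11]; the smallest such N is lcm(12, 11).
Start: lcm = T0 = 12
Fold in T1=11: gcd(12, 11) = 1; lcm(12, 11) = 12 * 11 / 1 = 132 / 1 = 132
Full cycle length = 132

Answer: 132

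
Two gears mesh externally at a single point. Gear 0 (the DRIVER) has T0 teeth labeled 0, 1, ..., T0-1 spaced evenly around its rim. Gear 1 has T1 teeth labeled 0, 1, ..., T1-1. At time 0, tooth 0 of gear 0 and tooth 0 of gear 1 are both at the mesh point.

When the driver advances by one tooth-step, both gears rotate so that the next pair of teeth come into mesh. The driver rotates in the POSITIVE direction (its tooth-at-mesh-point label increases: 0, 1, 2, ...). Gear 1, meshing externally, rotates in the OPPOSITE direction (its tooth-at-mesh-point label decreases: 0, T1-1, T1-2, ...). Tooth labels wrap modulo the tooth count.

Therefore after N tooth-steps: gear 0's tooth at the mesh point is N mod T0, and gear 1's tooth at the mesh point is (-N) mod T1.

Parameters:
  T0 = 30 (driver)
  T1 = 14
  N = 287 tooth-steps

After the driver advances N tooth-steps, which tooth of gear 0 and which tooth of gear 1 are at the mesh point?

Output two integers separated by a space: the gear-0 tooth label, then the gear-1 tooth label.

Answer: 17 7

Derivation:
Gear 0 (driver, T0=30): tooth at mesh = N mod T0
  287 = 9 * 30 + 17, so 287 mod 30 = 17
  gear 0 tooth = 17
Gear 1 (driven, T1=14): tooth at mesh = (-N) mod T1
  287 = 20 * 14 + 7, so 287 mod 14 = 7
  (-287) mod 14 = (-7) mod 14 = 14 - 7 = 7
Mesh after 287 steps: gear-0 tooth 17 meets gear-1 tooth 7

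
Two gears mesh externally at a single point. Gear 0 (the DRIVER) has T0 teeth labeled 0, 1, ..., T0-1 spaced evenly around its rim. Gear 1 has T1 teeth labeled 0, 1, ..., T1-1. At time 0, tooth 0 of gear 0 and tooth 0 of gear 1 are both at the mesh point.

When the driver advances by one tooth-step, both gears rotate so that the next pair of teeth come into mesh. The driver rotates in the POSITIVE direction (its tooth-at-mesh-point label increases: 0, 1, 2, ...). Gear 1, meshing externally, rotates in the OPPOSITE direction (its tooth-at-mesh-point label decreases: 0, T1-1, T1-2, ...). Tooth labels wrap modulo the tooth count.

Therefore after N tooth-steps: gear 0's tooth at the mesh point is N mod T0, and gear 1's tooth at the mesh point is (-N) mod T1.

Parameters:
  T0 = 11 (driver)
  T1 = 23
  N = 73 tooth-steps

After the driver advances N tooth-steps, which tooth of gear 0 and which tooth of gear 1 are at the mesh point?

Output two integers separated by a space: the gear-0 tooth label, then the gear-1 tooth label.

Answer: 7 19

Derivation:
Gear 0 (driver, T0=11): tooth at mesh = N mod T0
  73 = 6 * 11 + 7, so 73 mod 11 = 7
  gear 0 tooth = 7
Gear 1 (driven, T1=23): tooth at mesh = (-N) mod T1
  73 = 3 * 23 + 4, so 73 mod 23 = 4
  (-73) mod 23 = (-4) mod 23 = 23 - 4 = 19
Mesh after 73 steps: gear-0 tooth 7 meets gear-1 tooth 19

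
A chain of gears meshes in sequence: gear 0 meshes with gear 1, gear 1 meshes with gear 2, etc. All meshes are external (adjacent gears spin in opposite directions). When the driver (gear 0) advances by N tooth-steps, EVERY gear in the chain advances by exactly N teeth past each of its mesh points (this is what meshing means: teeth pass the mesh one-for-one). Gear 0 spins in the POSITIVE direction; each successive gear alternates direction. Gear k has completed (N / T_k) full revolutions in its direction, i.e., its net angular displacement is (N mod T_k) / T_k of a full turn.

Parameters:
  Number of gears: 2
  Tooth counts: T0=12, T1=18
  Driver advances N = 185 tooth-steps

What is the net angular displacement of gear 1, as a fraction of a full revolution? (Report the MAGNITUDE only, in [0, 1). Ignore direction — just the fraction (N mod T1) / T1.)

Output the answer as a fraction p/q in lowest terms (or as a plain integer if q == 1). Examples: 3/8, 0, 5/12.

Chain of 2 gears, tooth counts: [12, 18]
  gear 0: T0=12, direction=positive, advance = 185 mod 12 = 5 teeth = 5/12 turn
  gear 1: T1=18, direction=negative, advance = 185 mod 18 = 5 teeth = 5/18 turn
Gear 1: 185 mod 18 = 5
Fraction = 5 / 18 = 5/18 (gcd(5,18)=1) = 5/18

Answer: 5/18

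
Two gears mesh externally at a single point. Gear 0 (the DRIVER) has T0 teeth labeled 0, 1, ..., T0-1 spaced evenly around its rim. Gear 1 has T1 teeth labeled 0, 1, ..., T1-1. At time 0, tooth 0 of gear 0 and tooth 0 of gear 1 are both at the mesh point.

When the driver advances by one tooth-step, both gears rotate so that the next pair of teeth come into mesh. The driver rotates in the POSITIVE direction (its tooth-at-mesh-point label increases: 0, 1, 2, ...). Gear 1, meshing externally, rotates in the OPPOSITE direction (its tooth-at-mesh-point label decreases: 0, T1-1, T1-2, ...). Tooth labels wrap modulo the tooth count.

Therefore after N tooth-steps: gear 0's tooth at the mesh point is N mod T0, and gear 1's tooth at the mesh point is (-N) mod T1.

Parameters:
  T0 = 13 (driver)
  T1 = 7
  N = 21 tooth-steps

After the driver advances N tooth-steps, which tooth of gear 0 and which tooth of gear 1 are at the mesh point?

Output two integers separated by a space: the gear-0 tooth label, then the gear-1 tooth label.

Answer: 8 0

Derivation:
Gear 0 (driver, T0=13): tooth at mesh = N mod T0
  21 = 1 * 13 + 8, so 21 mod 13 = 8
  gear 0 tooth = 8
Gear 1 (driven, T1=7): tooth at mesh = (-N) mod T1
  21 = 3 * 7 + 0, so 21 mod 7 = 0
  (-21) mod 7 = 0
Mesh after 21 steps: gear-0 tooth 8 meets gear-1 tooth 0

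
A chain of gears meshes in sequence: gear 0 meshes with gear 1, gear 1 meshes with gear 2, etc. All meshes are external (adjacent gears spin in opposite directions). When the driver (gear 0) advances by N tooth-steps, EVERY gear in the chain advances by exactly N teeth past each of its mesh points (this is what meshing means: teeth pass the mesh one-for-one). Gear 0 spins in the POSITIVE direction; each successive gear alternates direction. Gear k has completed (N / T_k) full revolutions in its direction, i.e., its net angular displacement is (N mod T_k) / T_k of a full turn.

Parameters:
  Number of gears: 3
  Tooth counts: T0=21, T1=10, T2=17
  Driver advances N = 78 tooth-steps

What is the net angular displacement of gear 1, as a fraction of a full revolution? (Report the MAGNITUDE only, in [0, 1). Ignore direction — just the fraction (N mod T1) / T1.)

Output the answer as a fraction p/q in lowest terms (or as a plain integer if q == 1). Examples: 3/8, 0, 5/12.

Answer: 4/5

Derivation:
Chain of 3 gears, tooth counts: [21, 10, 17]
  gear 0: T0=21, direction=positive, advance = 78 mod 21 = 15 teeth = 15/21 turn
  gear 1: T1=10, direction=negative, advance = 78 mod 10 = 8 teeth = 8/10 turn
  gear 2: T2=17, direction=positive, advance = 78 mod 17 = 10 teeth = 10/17 turn
Gear 1: 78 mod 10 = 8
Fraction = 8 / 10 = 4/5 (gcd(8,10)=2) = 4/5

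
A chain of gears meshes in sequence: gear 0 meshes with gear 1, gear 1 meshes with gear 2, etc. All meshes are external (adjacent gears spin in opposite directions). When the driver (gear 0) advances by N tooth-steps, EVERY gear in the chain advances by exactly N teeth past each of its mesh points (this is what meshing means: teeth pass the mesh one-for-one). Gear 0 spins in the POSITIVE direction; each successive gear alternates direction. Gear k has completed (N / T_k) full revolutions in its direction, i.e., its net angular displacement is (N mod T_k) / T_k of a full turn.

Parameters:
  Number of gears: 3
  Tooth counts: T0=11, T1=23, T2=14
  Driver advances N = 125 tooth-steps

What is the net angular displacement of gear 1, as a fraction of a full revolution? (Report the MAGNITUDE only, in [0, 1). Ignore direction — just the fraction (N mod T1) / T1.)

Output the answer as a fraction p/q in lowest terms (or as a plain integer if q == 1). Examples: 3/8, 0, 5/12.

Chain of 3 gears, tooth counts: [11, 23, 14]
  gear 0: T0=11, direction=positive, advance = 125 mod 11 = 4 teeth = 4/11 turn
  gear 1: T1=23, direction=negative, advance = 125 mod 23 = 10 teeth = 10/23 turn
  gear 2: T2=14, direction=positive, advance = 125 mod 14 = 13 teeth = 13/14 turn
Gear 1: 125 mod 23 = 10
Fraction = 10 / 23 = 10/23 (gcd(10,23)=1) = 10/23

Answer: 10/23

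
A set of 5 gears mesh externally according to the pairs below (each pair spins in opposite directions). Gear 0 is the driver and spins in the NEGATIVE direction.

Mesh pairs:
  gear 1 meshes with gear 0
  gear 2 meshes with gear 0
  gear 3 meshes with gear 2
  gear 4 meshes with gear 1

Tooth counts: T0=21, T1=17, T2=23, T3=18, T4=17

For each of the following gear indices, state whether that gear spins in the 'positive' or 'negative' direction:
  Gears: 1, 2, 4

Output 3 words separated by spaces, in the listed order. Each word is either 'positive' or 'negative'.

Answer: positive positive negative

Derivation:
Gear 0 (driver): negative (depth 0)
  gear 1: meshes with gear 0 -> depth 1 -> positive (opposite of gear 0)
  gear 2: meshes with gear 0 -> depth 1 -> positive (opposite of gear 0)
  gear 3: meshes with gear 2 -> depth 2 -> negative (opposite of gear 2)
  gear 4: meshes with gear 1 -> depth 2 -> negative (opposite of gear 1)
Queried indices 1, 2, 4 -> positive, positive, negative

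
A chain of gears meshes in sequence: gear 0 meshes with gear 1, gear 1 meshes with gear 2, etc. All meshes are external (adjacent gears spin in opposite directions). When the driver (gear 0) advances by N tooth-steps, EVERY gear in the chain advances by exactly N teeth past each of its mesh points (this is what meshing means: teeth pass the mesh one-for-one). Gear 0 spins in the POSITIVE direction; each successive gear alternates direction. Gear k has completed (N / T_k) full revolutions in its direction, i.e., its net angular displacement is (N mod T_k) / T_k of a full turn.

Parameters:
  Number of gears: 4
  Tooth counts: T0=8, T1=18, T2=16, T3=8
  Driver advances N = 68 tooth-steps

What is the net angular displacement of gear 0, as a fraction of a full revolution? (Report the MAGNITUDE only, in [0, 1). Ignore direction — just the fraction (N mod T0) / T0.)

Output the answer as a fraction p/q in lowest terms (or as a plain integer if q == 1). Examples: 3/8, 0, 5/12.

Answer: 1/2

Derivation:
Chain of 4 gears, tooth counts: [8, 18, 16, 8]
  gear 0: T0=8, direction=positive, advance = 68 mod 8 = 4 teeth = 4/8 turn
  gear 1: T1=18, direction=negative, advance = 68 mod 18 = 14 teeth = 14/18 turn
  gear 2: T2=16, direction=positive, advance = 68 mod 16 = 4 teeth = 4/16 turn
  gear 3: T3=8, direction=negative, advance = 68 mod 8 = 4 teeth = 4/8 turn
Gear 0: 68 mod 8 = 4
Fraction = 4 / 8 = 1/2 (gcd(4,8)=4) = 1/2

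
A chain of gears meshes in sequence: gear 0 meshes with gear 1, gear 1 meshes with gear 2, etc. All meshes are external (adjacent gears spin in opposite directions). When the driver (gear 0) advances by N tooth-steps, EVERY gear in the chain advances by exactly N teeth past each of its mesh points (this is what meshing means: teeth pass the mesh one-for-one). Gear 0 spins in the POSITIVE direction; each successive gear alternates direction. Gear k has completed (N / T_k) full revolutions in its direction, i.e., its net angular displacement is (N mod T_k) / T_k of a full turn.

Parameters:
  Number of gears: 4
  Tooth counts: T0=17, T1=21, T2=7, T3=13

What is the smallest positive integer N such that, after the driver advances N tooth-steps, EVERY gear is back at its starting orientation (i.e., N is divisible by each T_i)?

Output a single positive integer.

Gear k returns to start when N is a multiple of T_k.
All gears at start simultaneously when N is a common multiple of [17, 21, 7, 13]; the smallest such N is lcm(17, 21, 7, 13).
Start: lcm = T0 = 17
Fold in T1=21: gcd(17, 21) = 1; lcm(17, 21) = 17 * 21 / 1 = 357 / 1 = 357
Fold in T2=7: gcd(357, 7) = 7; lcm(357, 7) = 357 * 7 / 7 = 2499 / 7 = 357
Fold in T3=13: gcd(357, 13) = 1; lcm(357, 13) = 357 * 13 / 1 = 4641 / 1 = 4641
Full cycle length = 4641

Answer: 4641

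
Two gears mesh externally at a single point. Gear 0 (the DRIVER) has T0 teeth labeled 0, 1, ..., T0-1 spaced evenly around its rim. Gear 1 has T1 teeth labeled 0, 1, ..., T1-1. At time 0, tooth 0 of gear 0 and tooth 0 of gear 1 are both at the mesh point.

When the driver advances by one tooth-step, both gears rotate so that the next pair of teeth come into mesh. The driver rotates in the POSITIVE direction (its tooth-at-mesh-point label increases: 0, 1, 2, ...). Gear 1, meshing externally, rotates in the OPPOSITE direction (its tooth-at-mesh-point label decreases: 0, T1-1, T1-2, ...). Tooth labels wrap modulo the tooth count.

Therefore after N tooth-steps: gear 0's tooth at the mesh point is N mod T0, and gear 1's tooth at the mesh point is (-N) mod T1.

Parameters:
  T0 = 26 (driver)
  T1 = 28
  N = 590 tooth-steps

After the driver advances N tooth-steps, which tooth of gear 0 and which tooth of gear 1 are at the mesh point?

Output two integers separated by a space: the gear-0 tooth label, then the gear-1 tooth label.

Answer: 18 26

Derivation:
Gear 0 (driver, T0=26): tooth at mesh = N mod T0
  590 = 22 * 26 + 18, so 590 mod 26 = 18
  gear 0 tooth = 18
Gear 1 (driven, T1=28): tooth at mesh = (-N) mod T1
  590 = 21 * 28 + 2, so 590 mod 28 = 2
  (-590) mod 28 = (-2) mod 28 = 28 - 2 = 26
Mesh after 590 steps: gear-0 tooth 18 meets gear-1 tooth 26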